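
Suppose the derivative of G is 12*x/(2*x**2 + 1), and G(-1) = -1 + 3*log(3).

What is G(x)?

G'(x) matches the chain-rule pattern g'(h)*h' with inner function h(x) = 2*x**2 + 1; substituting u = h(x) collapses the integral.
A general antiderivative is 3*log(2*x**2 + 1) + C.
The condition gives C = -1 + 3*log(3) - (3*log(3)) = -1.
So G(x) = 3*log(2*x**2 + 1) - 1.
Check: d/dx[3*log(2*x**2 + 1) - 1] = 12*x/(2*x**2 + 1) = G'(x).

G(x) = 3*log(2*x**2 + 1) - 1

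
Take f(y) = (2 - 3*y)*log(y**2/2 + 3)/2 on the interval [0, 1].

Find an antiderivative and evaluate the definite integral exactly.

Antiderivative: F(y) = -(3*y**2*log(y**2/2 + 3) - 3*y**2 - 4*y*log(y**2/2 + 3) + 8*y + 18*log(y**2 + 6) - 8*sqrt(6)*atan(sqrt(6)*y/6))/4; value = -9*log(7)/2 - 5/4 + log(7/2)/4 + 2*sqrt(6)*atan(sqrt(6)/6) + 9*log(6)/2

Any candidate F(y) must reproduce f(y) exactly when differentiated.
F(y) = -(3*y**2*log(y**2/2 + 3) - 3*y**2 - 4*y*log(y**2/2 + 3) + 8*y + 18*log(y**2 + 6) - 8*sqrt(6)*atan(sqrt(6)*y/6))/4 is an antiderivative of f.
Check: d/dy[-(3*y**2*log(y**2/2 + 3) - 3*y**2 - 4*y*log(y**2/2 + 3) + 8*y + 18*log(y**2 + 6) - 8*sqrt(6)*atan(sqrt(6)*y/6))/4] = -3*y*log(y**2/2 + 3)/2 + log(y**2/2 + 3), which equals f(y).
F(1) = -9*log(7)/2 - 5/4 + log(7/2)/4 + 2*sqrt(6)*atan(sqrt(6)/6); F(0) = -9*log(6)/2.
Integral = F(1) - F(0) = -9*log(7)/2 - 5/4 + log(7/2)/4 + 2*sqrt(6)*atan(sqrt(6)/6) + 9*log(6)/2.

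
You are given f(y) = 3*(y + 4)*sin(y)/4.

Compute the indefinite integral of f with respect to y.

F(y) = -3*y*cos(y)/4 + 3*sin(y)/4 - 3*cos(y) + C

Any candidate F(y) must reproduce f(y) exactly when differentiated.
Check: d/dy[-3*y*cos(y)/4 + 3*sin(y)/4 - 3*cos(y)] = 3*y*sin(y)/4 + 3*sin(y), which equals f(y).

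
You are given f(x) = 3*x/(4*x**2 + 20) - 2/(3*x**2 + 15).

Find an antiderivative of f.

The integrand splits into summands that can be handled one at a time.
Check: d/dx[3*log(x**2 + 5)/8 - 2*sqrt(5)*atan(sqrt(5)*x/5)/15] = (9*x - 8)/(12*x**2 + 60), which equals f(x).

An antiderivative is F(x) = 3*log(x**2 + 5)/8 - 2*sqrt(5)*atan(sqrt(5)*x/5)/15.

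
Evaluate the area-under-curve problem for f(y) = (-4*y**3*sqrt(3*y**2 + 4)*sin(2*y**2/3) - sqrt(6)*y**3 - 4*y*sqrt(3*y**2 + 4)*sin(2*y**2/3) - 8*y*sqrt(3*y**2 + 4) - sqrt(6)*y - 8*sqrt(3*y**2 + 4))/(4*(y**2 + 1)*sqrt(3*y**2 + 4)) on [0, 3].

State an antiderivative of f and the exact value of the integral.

Antiderivative: F(y) = -sqrt(y**2/2 + 2/3)/2 - log(2*y**2 + 2) + 3*cos(2*y**2/3)/4 - 2*atan(y); value = -log(20) - 2*atan(3) - sqrt(186)/12 - 3/4 + sqrt(6)/6 + log(2) + 3*cos(6)/4

A first test for any F(y): its y-derivative must equal f(y) identically.
F(y) = -sqrt(y**2/2 + 2/3)/2 - log(2*y**2 + 2) + 3*cos(2*y**2/3)/4 - 2*atan(y) is an antiderivative of f.
Check: d/dy[-sqrt(y**2/2 + 2/3)/2 - log(2*y**2 + 2) + 3*cos(2*y**2/3)/4 - 2*atan(y)] = (-4*y**3*sqrt(3*y**2 + 4)*sin(2*y**2/3) - sqrt(6)*y**3 - 4*y*sqrt(3*y**2 + 4)*sin(2*y**2/3) - 8*y*sqrt(3*y**2 + 4) - sqrt(6)*y - 8*sqrt(3*y**2 + 4))/(4*y**2*sqrt(3*y**2 + 4) + 4*sqrt(3*y**2 + 4)), which equals f(y).
F(3) = -log(20) - 2*atan(3) - sqrt(186)/12 + 3*cos(6)/4; F(0) = -log(2) - sqrt(6)/6 + 3/4.
Integral = F(3) - F(0) = -log(20) - 2*atan(3) - sqrt(186)/12 - 3/4 + sqrt(6)/6 + log(2) + 3*cos(6)/4.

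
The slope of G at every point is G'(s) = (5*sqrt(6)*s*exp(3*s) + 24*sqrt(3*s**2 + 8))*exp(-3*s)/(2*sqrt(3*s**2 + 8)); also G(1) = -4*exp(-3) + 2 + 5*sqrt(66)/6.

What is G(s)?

G(s) = 5*sqrt(s**2/2 + 4/3) + 2 - 4*exp(-3*s)

The proposed G(s) is checked by its d/ds: the result must match the given G'(s).
A general antiderivative is 5*sqrt(s**2/2 + 4/3) - 4*exp(-3*s) + C.
The condition gives C = -4*exp(-3) + 2 + 5*sqrt(66)/6 - (-4*exp(-3) + 5*sqrt(66)/6) = 2.
So G(s) = 5*sqrt(s**2/2 + 4/3) + 2 - 4*exp(-3*s).
Check: d/ds[5*sqrt(s**2/2 + 4/3) + 2 - 4*exp(-3*s)] = (5*sqrt(6)*s*exp(3*s) + 24*sqrt(3*s**2 + 8))*exp(-3*s)/(2*sqrt(3*s**2 + 8)) = G'(s).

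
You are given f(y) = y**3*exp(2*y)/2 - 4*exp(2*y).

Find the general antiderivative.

F(y) = (4*y**3 - 6*y**2 + 6*y - 35)*exp(2*y)/16 + C

Recognize the product-rule pattern: f = u'v + uv' with u = y**3/4 - 3*y**2/8 + 3*y/8 - 35/16, v = exp(2*y), so integration by parts undoes it.
Check: d/dy[(4*y**3 - 6*y**2 + 6*y - 35)*exp(2*y)/16] = y**3*exp(2*y)/2 - 4*exp(2*y) = f(y).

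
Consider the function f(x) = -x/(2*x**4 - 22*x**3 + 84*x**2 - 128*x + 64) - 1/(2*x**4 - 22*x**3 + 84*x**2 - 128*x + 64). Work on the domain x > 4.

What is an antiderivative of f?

An antiderivative is F(x) = (19*x*log(x - 4) - 27*x*log(x - 2) + 8*x*log(x - 1) - 76*log(x - 4) + 108*log(x - 2) - 32*log(x - 1) + 30)/(72*x - 288).

Factor the denominator (2*(x - 4)**2*(x - 2)*(x - 1)) and decompose: f = 1/(9*(x - 1)) - 3/(8*(x - 2)) + 19/(72*(x - 4)) - 5/(12*(x - 4)**2); each piece integrates to a log, atan, or power term.
Check: d/dx[(19*x*log(x - 4) - 27*x*log(x - 2) + 8*x*log(x - 1) - 76*log(x - 4) + 108*log(x - 2) - 32*log(x - 1) + 30)/(72*x - 288)] = (-x - 1)/(2*x**4 - 22*x**3 + 84*x**2 - 128*x + 64), which equals f(x).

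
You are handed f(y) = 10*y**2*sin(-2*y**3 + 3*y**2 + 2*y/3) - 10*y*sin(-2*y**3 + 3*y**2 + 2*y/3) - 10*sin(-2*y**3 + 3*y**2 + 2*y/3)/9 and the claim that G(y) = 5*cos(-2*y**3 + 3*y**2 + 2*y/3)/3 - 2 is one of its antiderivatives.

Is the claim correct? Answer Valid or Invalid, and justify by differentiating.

d/dy[G] = 10*y**2*sin(-2*y**3 + 3*y**2 + 2*y/3) - 10*y*sin(-2*y**3 + 3*y**2 + 2*y/3) - 10*sin(-2*y**3 + 3*y**2 + 2*y/3)/9
This equals f(y) exactly, so the claim holds.

Valid - differentiating G returns exactly f.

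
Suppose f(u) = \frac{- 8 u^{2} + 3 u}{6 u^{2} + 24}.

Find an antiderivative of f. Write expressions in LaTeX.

An antiderivative is F(u) = - \frac{16 u - 3 \log{\left(u^{2} + 4 \right)} - 32 \operatorname{atan}{\left(\frac{u}{2} \right)}}{12}.

A first test for any F(u): its u-derivative must equal f(u) identically.
Check: d/du[- \frac{16 u - 3 \log{\left(u^{2} + 4 \right)} - 32 \operatorname{atan}{\left(\frac{u}{2} \right)}}{12}] = \frac{- 8 u^{2} + 3 u}{6 u^{2} + 24} = f(u).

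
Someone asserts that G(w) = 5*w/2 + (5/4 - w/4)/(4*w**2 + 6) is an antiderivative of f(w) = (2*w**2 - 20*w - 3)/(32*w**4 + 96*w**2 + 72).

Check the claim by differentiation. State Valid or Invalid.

Invalid: d/dw[G] - f = 5/2, which is not 0.

d/dw[G] = (80*w**4 + 242*w**2 - 20*w + 177)/(32*w**4 + 96*w**2 + 72)
d/dw[G] - f(w) = 5/2 != 0.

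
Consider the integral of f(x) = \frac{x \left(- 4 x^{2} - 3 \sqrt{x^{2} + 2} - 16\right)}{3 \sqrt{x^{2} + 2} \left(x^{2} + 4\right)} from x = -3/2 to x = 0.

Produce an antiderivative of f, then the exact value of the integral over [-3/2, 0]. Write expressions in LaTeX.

Antiderivative: F(x) = - \frac{4 \sqrt{x^{2} + 2}}{3} - \frac{\log{\left(x^{2} + 4 \right)}}{2}; value = - \frac{4 \sqrt{2}}{3} - \frac{\log{\left(4 \right)}}{2} + \frac{\log{\left(\frac{25}{4} \right)}}{2} + \frac{2 \sqrt{17}}{3}

An antiderivative F(x) passes only if d/dx[F] lands on f(x) exactly.
F(x) = - \frac{4 \sqrt{x^{2} + 2}}{3} - \frac{\log{\left(x^{2} + 4 \right)}}{2} is an antiderivative of f.
Check: d/dx[- \frac{4 \sqrt{x^{2} + 2}}{3} - \frac{\log{\left(x^{2} + 4 \right)}}{2}] = \frac{- 4 x^{3} - 3 x \sqrt{x^{2} + 2} - 16 x}{3 x^{2} \sqrt{x^{2} + 2} + 12 \sqrt{x^{2} + 2}}, which equals f(x).
F(0) = - \frac{4 \sqrt{2}}{3} - \frac{\log{\left(4 \right)}}{2}; F(-3/2) = - \frac{2 \sqrt{17}}{3} - \frac{\log{\left(\frac{25}{4} \right)}}{2}.
Integral = F(0) - F(-3/2) = - \frac{4 \sqrt{2}}{3} - \frac{\log{\left(4 \right)}}{2} + \frac{\log{\left(\frac{25}{4} \right)}}{2} + \frac{2 \sqrt{17}}{3}.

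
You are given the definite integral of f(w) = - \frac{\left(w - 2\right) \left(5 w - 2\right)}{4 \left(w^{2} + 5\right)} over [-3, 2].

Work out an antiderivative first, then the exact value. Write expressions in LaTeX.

Antiderivative: F(w) = - \frac{5 w}{4} + \frac{3 \log{\left(w^{2} + 5 \right)}}{2} + \frac{21 \sqrt{5} \operatorname{atan}{\left(\frac{\sqrt{5} w}{5} \right)}}{20}; value = - \frac{25}{4} - \frac{3 \log{\left(14 \right)}}{2} + \frac{21 \sqrt{5} \operatorname{atan}{\left(\frac{2 \sqrt{5}}{5} \right)}}{20} + \frac{21 \sqrt{5} \operatorname{atan}{\left(\frac{3 \sqrt{5}}{5} \right)}}{20} + \frac{3 \log{\left(9 \right)}}{2}

Since d/dw undoes antidifferentiation here, F'(w) = f(w) is required of F(w).
F(w) = - \frac{5 w}{4} + \frac{3 \log{\left(w^{2} + 5 \right)}}{2} + \frac{21 \sqrt{5} \operatorname{atan}{\left(\frac{\sqrt{5} w}{5} \right)}}{20} is an antiderivative of f.
Check: d/dw[- \frac{5 w}{4} + \frac{3 \log{\left(w^{2} + 5 \right)}}{2} + \frac{21 \sqrt{5} \operatorname{atan}{\left(\frac{\sqrt{5} w}{5} \right)}}{20}] = \frac{- 5 w^{2} + 12 w - 4}{4 w^{2} + 20}, which equals f(w).
F(2) = - \frac{5}{2} + \frac{21 \sqrt{5} \operatorname{atan}{\left(\frac{2 \sqrt{5}}{5} \right)}}{20} + \frac{3 \log{\left(9 \right)}}{2}; F(-3) = - \frac{21 \sqrt{5} \operatorname{atan}{\left(\frac{3 \sqrt{5}}{5} \right)}}{20} + \frac{15}{4} + \frac{3 \log{\left(14 \right)}}{2}.
Integral = F(2) - F(-3) = - \frac{25}{4} - \frac{3 \log{\left(14 \right)}}{2} + \frac{21 \sqrt{5} \operatorname{atan}{\left(\frac{2 \sqrt{5}}{5} \right)}}{20} + \frac{21 \sqrt{5} \operatorname{atan}{\left(\frac{3 \sqrt{5}}{5} \right)}}{20} + \frac{3 \log{\left(9 \right)}}{2}.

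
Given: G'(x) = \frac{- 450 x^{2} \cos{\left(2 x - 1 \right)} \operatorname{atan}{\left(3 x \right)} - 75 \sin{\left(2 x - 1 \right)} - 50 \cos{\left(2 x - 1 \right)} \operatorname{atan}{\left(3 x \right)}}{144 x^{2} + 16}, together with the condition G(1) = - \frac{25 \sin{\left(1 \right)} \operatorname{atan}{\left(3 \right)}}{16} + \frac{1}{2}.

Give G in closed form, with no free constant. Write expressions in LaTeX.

G(x) = - \frac{25 \sin{\left(2 x - 1 \right)} \operatorname{atan}{\left(3 x \right)} - 8}{16}

Recognize the product-rule pattern: G'(x) = u'v + uv' with u = - \frac{25 \operatorname{atan}{\left(3 x \right)}}{16}, v = \sin{\left(2 x - 1 \right)}, so integration by parts undoes it.
A general antiderivative is - \frac{25 \sin{\left(2 x - 1 \right)} \operatorname{atan}{\left(3 x \right)}}{16} + C.
The condition gives C = - \frac{25 \sin{\left(1 \right)} \operatorname{atan}{\left(3 \right)}}{16} + \frac{1}{2} - (- \frac{25 \sin{\left(1 \right)} \operatorname{atan}{\left(3 \right)}}{16}) = \frac{1}{2}.
So G(x) = - \frac{25 \sin{\left(2 x - 1 \right)} \operatorname{atan}{\left(3 x \right)} - 8}{16}.
Check: d/dx[- \frac{25 \sin{\left(2 x - 1 \right)} \operatorname{atan}{\left(3 x \right)} - 8}{16}] = \frac{- 450 x^{2} \cos{\left(2 x - 1 \right)} \operatorname{atan}{\left(3 x \right)} - 75 \sin{\left(2 x - 1 \right)} - 50 \cos{\left(2 x - 1 \right)} \operatorname{atan}{\left(3 x \right)}}{144 x^{2} + 16} = G'(x).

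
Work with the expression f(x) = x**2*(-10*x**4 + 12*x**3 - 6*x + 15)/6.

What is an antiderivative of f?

An antiderivative is F(x) = -x**3*(20*x**4 - 28*x**3 + 21*x - 70)/84.

Differentiate the proposed F(x) back; it has to land on f(x) exactly.
Check: d/dx[-x**3*(20*x**4 - 28*x**3 + 21*x - 70)/84] = -5*x**6/3 + 2*x**5 - x**3 + 5*x**2/2, which equals f(x).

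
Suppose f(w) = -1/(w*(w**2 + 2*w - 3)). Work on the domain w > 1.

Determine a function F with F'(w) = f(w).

The denominator factors as w*(w - 1)*(w + 3); partial fractions split f into directly integrable pieces: -1/(12*(w + 3)) - 1/(4*(w - 1)) + 1/(3*w).
Check: d/dw[-(-4*log(w) + 3*log(w - 1) + log(w + 3))/12] = -1/(w**3 + 2*w**2 - 3*w), which equals f(w).

An antiderivative is F(w) = -(-4*log(w) + 3*log(w - 1) + log(w + 3))/12.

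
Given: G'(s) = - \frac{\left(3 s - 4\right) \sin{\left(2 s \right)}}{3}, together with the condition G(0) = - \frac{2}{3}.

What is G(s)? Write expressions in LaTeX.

G(s) = \frac{s \cos{\left(2 s \right)}}{2} - \frac{\sin{\left(2 s \right)}}{4} - \frac{2 \cos{\left(2 s \right)}}{3}

Since d/ds undoes antidifferentiation here, G(s) must give back the stated G'(s).
A general antiderivative is \frac{s \cos{\left(2 s \right)}}{2} - \frac{\sin{\left(2 s \right)}}{4} - \frac{2 \cos{\left(2 s \right)}}{3} + C.
The condition gives C = - \frac{2}{3} - (- \frac{2}{3}) = 0.
So G(s) = \frac{s \cos{\left(2 s \right)}}{2} - \frac{\sin{\left(2 s \right)}}{4} - \frac{2 \cos{\left(2 s \right)}}{3}.
Check: d/ds[\frac{s \cos{\left(2 s \right)}}{2} - \frac{\sin{\left(2 s \right)}}{4} - \frac{2 \cos{\left(2 s \right)}}{3}] = - s \sin{\left(2 s \right)} + \frac{4 \sin{\left(2 s \right)}}{3}, which equals G'(s).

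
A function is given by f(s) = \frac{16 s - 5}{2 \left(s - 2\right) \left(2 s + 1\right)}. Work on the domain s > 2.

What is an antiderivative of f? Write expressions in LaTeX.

An antiderivative is F(s) = \frac{27 \log{\left(s - 2 \right)}}{10} + \frac{13 \log{\left(s + \frac{1}{2} \right)}}{10}.

The denominator factors as 2 \left(s - 2\right) \left(2 s + 1\right); partial fractions split f into directly integrable pieces: \frac{13}{5 \left(2 s + 1\right)} + \frac{27}{10 \left(s - 2\right)}.
Check: d/ds[\frac{27 \log{\left(s - 2 \right)}}{10} + \frac{13 \log{\left(s + \frac{1}{2} \right)}}{10}] = \frac{16 s - 5}{4 s^{2} - 6 s - 4}, which equals f(s).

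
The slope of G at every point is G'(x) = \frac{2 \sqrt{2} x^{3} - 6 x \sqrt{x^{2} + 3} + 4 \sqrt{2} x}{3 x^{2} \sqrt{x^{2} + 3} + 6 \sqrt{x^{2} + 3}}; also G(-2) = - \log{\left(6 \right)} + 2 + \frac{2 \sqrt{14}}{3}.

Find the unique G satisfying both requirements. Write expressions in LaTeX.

G(x) = \frac{2 \sqrt{2} \sqrt{x^{2} + 3} - 3 \log{\left(x^{2} + 2 \right)} + 6}{3}

Any candidate G(x) must reproduce the stated G'(x) exactly.
A general antiderivative is \frac{4 \sqrt{\frac{x^{2}}{2} + \frac{3}{2}}}{3} - \log{\left(x^{2} + 2 \right)} + C.
The condition gives C = - \log{\left(6 \right)} + 2 + \frac{2 \sqrt{14}}{3} - (- \log{\left(6 \right)} + \frac{2 \sqrt{14}}{3}) = 2.
So G(x) = \frac{2 \sqrt{2} \sqrt{x^{2} + 3} - 3 \log{\left(x^{2} + 2 \right)} + 6}{3}.
Check: d/dx[\frac{2 \sqrt{2} \sqrt{x^{2} + 3} - 3 \log{\left(x^{2} + 2 \right)} + 6}{3}] = \frac{2 \sqrt{2} x^{3} - 6 x \sqrt{x^{2} + 3} + 4 \sqrt{2} x}{3 x^{2} \sqrt{x^{2} + 3} + 6 \sqrt{x^{2} + 3}} = G'(x).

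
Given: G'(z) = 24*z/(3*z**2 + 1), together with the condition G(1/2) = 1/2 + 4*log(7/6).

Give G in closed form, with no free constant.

G'(z) matches the chain-rule pattern g'(h)*h' with inner function h(z) = 2*z**2 + 2/3; substituting u = h(z) collapses the integral.
A general antiderivative is 4*log(2*z**2 + 2/3) + C.
The condition gives C = 1/2 + 4*log(7/6) - (4*log(7/6)) = 1/2.
So G(z) = 4*log(2*z**2 + 2/3) + 1/2.
Check: d/dz[4*log(2*z**2 + 2/3) + 1/2] = 24*z/(3*z**2 + 1) = G'(z).

G(z) = 4*log(2*z**2 + 2/3) + 1/2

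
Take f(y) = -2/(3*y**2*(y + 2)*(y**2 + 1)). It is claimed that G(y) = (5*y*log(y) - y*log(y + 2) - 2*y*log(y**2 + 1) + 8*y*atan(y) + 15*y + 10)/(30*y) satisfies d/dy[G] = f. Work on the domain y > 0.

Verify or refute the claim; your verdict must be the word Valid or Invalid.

Valid. The derivative of G reproduces f.

d/dy[G] = -2/(3*y**5 + 6*y**4 + 3*y**3 + 6*y**2)
This equals f(y) exactly, so the claim holds.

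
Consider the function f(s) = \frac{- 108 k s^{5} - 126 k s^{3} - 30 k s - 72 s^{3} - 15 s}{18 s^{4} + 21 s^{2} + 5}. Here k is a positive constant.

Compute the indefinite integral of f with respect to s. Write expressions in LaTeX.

F(s) = - \frac{6 k s^{2} - \log{\left(2 s^{2} + \frac{2}{3} \right)} + 5 \log{\left(2 s^{2} + \frac{5}{3} \right)}}{2} + C

Since d/ds undoes antidifferentiation here, F'(s) = f(s) is required of F(s).
Check: d/ds[- \frac{6 k s^{2} - \log{\left(2 s^{2} + \frac{2}{3} \right)} + 5 \log{\left(2 s^{2} + \frac{5}{3} \right)}}{2}] = \frac{- 108 k s^{5} - 126 k s^{3} - 30 k s - 72 s^{3} - 15 s}{18 s^{4} + 21 s^{2} + 5} = f(s).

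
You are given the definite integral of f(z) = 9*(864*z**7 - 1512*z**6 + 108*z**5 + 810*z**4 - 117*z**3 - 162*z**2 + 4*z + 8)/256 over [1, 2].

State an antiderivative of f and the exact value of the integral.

f matches the chain-rule pattern g'(h)*h' with inner function h(z) = -3*z**2/2 + 3*z/4 + 1/2; substituting u = h(z) collapses the integral.
F(z) = 243*z**8/64 - 243*z**7/32 + 81*z**6/128 + 729*z**5/128 - 1053*z**4/1024 - 243*z**3/128 + 9*z**2/128 + 9*z/32 is an antiderivative of f.
Check: d/dz[243*z**8/64 - 243*z**7/32 + 81*z**6/128 + 729*z**5/128 - 1053*z**4/1024 - 243*z**3/128 + 9*z**2/128 + 9*z/32] = 243*z**7/8 - 1701*z**6/32 + 243*z**5/64 + 3645*z**4/128 - 1053*z**3/256 - 729*z**2/128 + 9*z/64 + 9/32, which equals f(z).
F(2) = 12285/64; F(1) = -45/1024.
Integral = F(2) - F(1) = 196605/1024.

Antiderivative: F(z) = 243*z**8/64 - 243*z**7/32 + 81*z**6/128 + 729*z**5/128 - 1053*z**4/1024 - 243*z**3/128 + 9*z**2/128 + 9*z/32; value = 196605/1024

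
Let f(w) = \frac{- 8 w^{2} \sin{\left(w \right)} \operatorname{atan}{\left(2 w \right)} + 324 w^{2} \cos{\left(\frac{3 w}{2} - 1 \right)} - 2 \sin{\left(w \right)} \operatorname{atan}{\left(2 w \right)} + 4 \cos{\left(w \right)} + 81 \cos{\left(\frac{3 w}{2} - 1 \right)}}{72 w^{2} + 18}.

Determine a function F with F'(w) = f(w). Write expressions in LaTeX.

An antiderivative is F(w) = 3 \sin{\left(\frac{3 w}{2} - 1 \right)} + \frac{\cos{\left(w \right)} \operatorname{atan}{\left(2 w \right)}}{9}.

Check any antiderivative F(w) by computing F'(w) and comparing it with f(w).
Check: d/dw[3 \sin{\left(\frac{3 w}{2} - 1 \right)} + \frac{\cos{\left(w \right)} \operatorname{atan}{\left(2 w \right)}}{9}] = \frac{- 8 w^{2} \sin{\left(w \right)} \operatorname{atan}{\left(2 w \right)} + 324 w^{2} \cos{\left(\frac{3 w}{2} - 1 \right)} - 2 \sin{\left(w \right)} \operatorname{atan}{\left(2 w \right)} + 4 \cos{\left(w \right)} + 81 \cos{\left(\frac{3 w}{2} - 1 \right)}}{72 w^{2} + 18} = f(w).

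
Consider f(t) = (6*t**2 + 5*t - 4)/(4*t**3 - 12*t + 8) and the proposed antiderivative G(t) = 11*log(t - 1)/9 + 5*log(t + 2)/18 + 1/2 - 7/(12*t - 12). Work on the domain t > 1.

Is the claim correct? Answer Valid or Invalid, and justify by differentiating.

Valid: G'(t) = f(t).

d/dt[G] = (6*t**2 + 5*t - 4)/(4*t**3 - 12*t + 8)
This equals f(t) exactly, so the claim holds.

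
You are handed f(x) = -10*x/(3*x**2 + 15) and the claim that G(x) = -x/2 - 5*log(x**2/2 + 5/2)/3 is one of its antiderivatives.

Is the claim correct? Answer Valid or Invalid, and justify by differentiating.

d/dx[G] = (-3*x**2 - 20*x - 15)/(6*x**2 + 30)
d/dx[G] - f(x) = -1/2 != 0.

Invalid: d/dx[G] - f = -1/2, which is not 0.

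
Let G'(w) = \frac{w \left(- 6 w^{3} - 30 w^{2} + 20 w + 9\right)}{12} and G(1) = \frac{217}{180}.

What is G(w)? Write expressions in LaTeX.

G(w) = - \frac{36 w^{5} + 225 w^{4} - 200 w^{3} - 135 w^{2} - 360}{360}

The proposed G(w) is checked by its d/dw: the result must match the given G'(w).
A general antiderivative is - \frac{w^{5}}{10} - \frac{5 w^{4}}{8} + \frac{5 w^{3}}{9} + \frac{3 w^{2}}{8} + C.
The condition gives C = \frac{217}{180} - (\frac{37}{180}) = 1.
So G(w) = - \frac{36 w^{5} + 225 w^{4} - 200 w^{3} - 135 w^{2} - 360}{360}.
Check: d/dw[- \frac{36 w^{5} + 225 w^{4} - 200 w^{3} - 135 w^{2} - 360}{360}] = - \frac{w^{4}}{2} - \frac{5 w^{3}}{2} + \frac{5 w^{2}}{3} + \frac{3 w}{4}, which equals G'(w).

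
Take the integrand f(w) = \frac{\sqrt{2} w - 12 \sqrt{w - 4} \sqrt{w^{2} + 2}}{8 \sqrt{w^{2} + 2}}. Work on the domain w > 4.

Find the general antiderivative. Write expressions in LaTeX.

F(w) = - \left(w - 4\right)^{\frac{3}{2}} + \frac{\sqrt{\frac{w^{2}}{2} + 1}}{4} + C

For F(w) to be correct the identity F'(w) - f(w) = 0 must hold.
Check: d/dw[- \left(w - 4\right)^{\frac{3}{2}} + \frac{\sqrt{\frac{w^{2}}{2} + 1}}{4}] = \frac{\sqrt{2} w - 12 \sqrt{w - 4} \sqrt{w^{2} + 2}}{8 \sqrt{w^{2} + 2}} = f(w).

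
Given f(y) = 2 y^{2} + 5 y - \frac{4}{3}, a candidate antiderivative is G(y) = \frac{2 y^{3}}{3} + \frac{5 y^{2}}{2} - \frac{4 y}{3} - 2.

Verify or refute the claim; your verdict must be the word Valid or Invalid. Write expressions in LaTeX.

d/dy[G] = 2 y^{2} + 5 y - \frac{4}{3}
This equals f(y) exactly, so the claim holds.

Valid: G'(y) = f(y).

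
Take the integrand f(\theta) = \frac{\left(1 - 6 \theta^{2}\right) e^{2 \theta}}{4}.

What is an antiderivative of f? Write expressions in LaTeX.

An antiderivative is F(\theta) = \frac{\left(- 3 \theta^{2} + 3 \theta - 1\right) e^{2 \theta}}{4}.

Recognize the product-rule pattern: f = u'v + uv' with u = - \frac{3 \theta^{2}}{4} + \frac{3 \theta}{4} - \frac{1}{4}, v = e^{2 \theta}, so integration by parts undoes it.
Check: d/d\theta[\frac{\left(- 3 \theta^{2} + 3 \theta - 1\right) e^{2 \theta}}{4}] = - \frac{3 \theta^{2} e^{2 \theta}}{2} + \frac{e^{2 \theta}}{4}, which equals f(\theta).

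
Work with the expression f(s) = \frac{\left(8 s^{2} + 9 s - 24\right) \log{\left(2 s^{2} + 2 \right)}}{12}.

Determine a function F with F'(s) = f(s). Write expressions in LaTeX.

Recover f(s) by differentiating a candidate F(s); any mismatch rules it out.
Check: d/ds[- \frac{4 s^{3}}{27} - \frac{3 s^{2}}{8} + \frac{40 s}{9} + \left(\frac{2 s^{3}}{9} + \frac{3 s^{2}}{8} - 2 s\right) \log{\left(2 s^{2} + 2 \right)} + \frac{3 \log{\left(s^{2} + 1 \right)}}{8} - \frac{40 \operatorname{atan}{\left(s \right)}}{9}] = \frac{2 s^{2} \log{\left(s^{2} + 1 \right)}}{3} + \frac{2 s^{2} \log{\left(2 \right)}}{3} + \frac{3 s \log{\left(s^{2} + 1 \right)}}{4} + \frac{3 s \log{\left(2 \right)}}{4} - 2 \log{\left(s^{2} + 1 \right)} - 2 \log{\left(2 \right)}, which equals f(s).

An antiderivative is F(s) = - \frac{4 s^{3}}{27} - \frac{3 s^{2}}{8} + \frac{40 s}{9} + \left(\frac{2 s^{3}}{9} + \frac{3 s^{2}}{8} - 2 s\right) \log{\left(2 s^{2} + 2 \right)} + \frac{3 \log{\left(s^{2} + 1 \right)}}{8} - \frac{40 \operatorname{atan}{\left(s \right)}}{9}.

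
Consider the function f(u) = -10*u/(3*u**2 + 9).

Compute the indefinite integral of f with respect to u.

f matches the chain-rule pattern g'(h)*h' with inner function h(u) = u**2 + 3; substituting w = h(u) collapses the integral.
Check: d/du[-5*log(u**2 + 3)/3] = -10*u/(3*u**2 + 9) = f(u).

F(u) = -5*log(u**2 + 3)/3 + C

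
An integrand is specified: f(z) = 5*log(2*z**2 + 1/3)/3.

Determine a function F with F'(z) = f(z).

An antiderivative is F(z) = 5*(3*z*log(2*z**2 + 1/3) - 6*z + sqrt(6)*atan(sqrt(6)*z))/9.

A first test for any F(z): its z-derivative must equal f(z) identically.
Check: d/dz[5*(3*z*log(2*z**2 + 1/3) - 6*z + sqrt(6)*atan(sqrt(6)*z))/9] = 5*log(2*z**2 + 1/3)/3 = f(z).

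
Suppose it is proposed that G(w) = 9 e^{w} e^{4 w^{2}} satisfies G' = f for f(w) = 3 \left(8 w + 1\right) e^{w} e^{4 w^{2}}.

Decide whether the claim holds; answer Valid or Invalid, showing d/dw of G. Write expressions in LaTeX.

Invalid: d/dw[G] - f = 48 w e^{w} e^{4 w^{2}} + 6 e^{w} e^{4 w^{2}}, which is not 0.

d/dw[G] = 72 w e^{w} e^{4 w^{2}} + 9 e^{w} e^{4 w^{2}}
d/dw[G] - f(w) = 48 w e^{w} e^{4 w^{2}} + 6 e^{w} e^{4 w^{2}} != 0.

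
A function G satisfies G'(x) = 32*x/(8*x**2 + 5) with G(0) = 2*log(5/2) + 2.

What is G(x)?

G(x) = 2*log(4*x**2 + 5/2) + 2

G'(x) matches the chain-rule pattern g'(h)*h' with inner function h(x) = 4*x**2 + 5/2; substituting u = h(x) collapses the integral.
A general antiderivative is 2*log(4*x**2 + 5/2) + C.
The condition gives C = 2*log(5/2) + 2 - (2*log(5/2)) = 2.
So G(x) = 2*log(4*x**2 + 5/2) + 2.
Check: d/dx[2*log(4*x**2 + 5/2) + 2] = 32*x/(8*x**2 + 5) = G'(x).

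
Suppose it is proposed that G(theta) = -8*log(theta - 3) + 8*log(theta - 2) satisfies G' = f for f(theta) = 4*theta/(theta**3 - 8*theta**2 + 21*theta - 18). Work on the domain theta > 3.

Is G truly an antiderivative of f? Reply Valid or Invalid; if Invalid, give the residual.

d/dtheta[G] = -8/(theta**2 - 5*theta + 6)
d/dtheta[G] - f(theta) = -12/(theta**2 - 6*theta + 9) != 0.

Invalid: d/dtheta[G] - f = -12/(theta**2 - 6*theta + 9), which is not 0.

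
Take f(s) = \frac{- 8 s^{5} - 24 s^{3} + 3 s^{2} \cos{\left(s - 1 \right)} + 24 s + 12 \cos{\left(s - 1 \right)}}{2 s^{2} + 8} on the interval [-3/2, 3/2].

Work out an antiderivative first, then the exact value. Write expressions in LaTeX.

Antiderivative: F(s) = - s^{4} + 2 s^{2} - 2 \log{\left(s^{2} + 4 \right)} + \frac{3 \sin{\left(s - 1 \right)}}{2}; value = \frac{3 \sin{\left(\frac{1}{2} \right)}}{2} + \frac{3 \sin{\left(\frac{5}{2} \right)}}{2}

Differentiate the proposed F(s) back; it has to land on f(s) exactly.
F(s) = - s^{4} + 2 s^{2} - 2 \log{\left(s^{2} + 4 \right)} + \frac{3 \sin{\left(s - 1 \right)}}{2} is an antiderivative of f.
Check: d/ds[- s^{4} + 2 s^{2} - 2 \log{\left(s^{2} + 4 \right)} + \frac{3 \sin{\left(s - 1 \right)}}{2}] = \frac{- 8 s^{5} - 24 s^{3} + 3 s^{2} \cos{\left(s - 1 \right)} + 24 s + 12 \cos{\left(s - 1 \right)}}{2 s^{2} + 8} = f(s).
F(3/2) = - 2 \log{\left(\frac{25}{4} \right)} - \frac{9}{16} + \frac{3 \sin{\left(\frac{1}{2} \right)}}{2}; F(-3/2) = - 2 \log{\left(\frac{25}{4} \right)} - \frac{3 \sin{\left(\frac{5}{2} \right)}}{2} - \frac{9}{16}.
Integral = F(3/2) - F(-3/2) = \frac{3 \sin{\left(\frac{1}{2} \right)}}{2} + \frac{3 \sin{\left(\frac{5}{2} \right)}}{2}.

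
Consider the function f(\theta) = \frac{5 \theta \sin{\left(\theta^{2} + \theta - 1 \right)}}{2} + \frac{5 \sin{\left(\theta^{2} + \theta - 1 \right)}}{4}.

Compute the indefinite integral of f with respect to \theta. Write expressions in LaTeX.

f matches the chain-rule pattern g'(h)*h' with inner function h(\theta) = \theta^{2} + \theta - 1; substituting u = h(\theta) collapses the integral.
Check: d/d\theta[- \frac{5 \cos{\left(\theta^{2} + \theta - 1 \right)}}{4}] = \frac{5 \theta \sin{\left(\theta^{2} + \theta - 1 \right)}}{2} + \frac{5 \sin{\left(\theta^{2} + \theta - 1 \right)}}{4} = f(\theta).

F(\theta) = - \frac{5 \cos{\left(\theta^{2} + \theta - 1 \right)}}{4} + C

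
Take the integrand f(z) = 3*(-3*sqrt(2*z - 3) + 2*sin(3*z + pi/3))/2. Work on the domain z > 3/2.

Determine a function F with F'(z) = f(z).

An antiderivative is F(z) = -3*z*sqrt(2*z - 3) + 9*sqrt(2*z - 3)/2 - cos(3*z + pi/3).

Any candidate F(z) must reproduce f(z) exactly when differentiated.
Check: d/dz[-3*z*sqrt(2*z - 3) + 9*sqrt(2*z - 3)/2 - cos(3*z + pi/3)] = (-18*z + 6*sqrt(2*z - 3)*sin(3*z + pi/3) + 27)/(2*sqrt(2*z - 3)), which equals f(z).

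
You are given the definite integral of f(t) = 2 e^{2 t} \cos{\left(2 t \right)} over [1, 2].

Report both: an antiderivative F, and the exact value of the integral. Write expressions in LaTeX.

Whatever form F(t) takes, F'(t) = f(t) is non-negotiable.
F(t) = \frac{e^{2 t} \sin{\left(2 t \right)}}{2} + \frac{e^{2 t} \cos{\left(2 t \right)}}{2} is an antiderivative of f.
Check: d/dt[\frac{e^{2 t} \sin{\left(2 t \right)}}{2} + \frac{e^{2 t} \cos{\left(2 t \right)}}{2}] = 2 e^{2 t} \cos{\left(2 t \right)} = f(t).
F(2) = \frac{e^{4} \sin{\left(4 \right)}}{2} + \frac{e^{4} \cos{\left(4 \right)}}{2}; F(1) = \frac{e^{2} \cos{\left(2 \right)}}{2} + \frac{e^{2} \sin{\left(2 \right)}}{2}.
Integral = F(2) - F(1) = \frac{e^{4} \sin{\left(4 \right)}}{2} + \frac{e^{4} \cos{\left(4 \right)}}{2} - \frac{e^{2} \sin{\left(2 \right)}}{2} - \frac{e^{2} \cos{\left(2 \right)}}{2}.

Antiderivative: F(t) = \frac{e^{2 t} \sin{\left(2 t \right)}}{2} + \frac{e^{2 t} \cos{\left(2 t \right)}}{2}; value = \frac{e^{4} \sin{\left(4 \right)}}{2} + \frac{e^{4} \cos{\left(4 \right)}}{2} - \frac{e^{2} \sin{\left(2 \right)}}{2} - \frac{e^{2} \cos{\left(2 \right)}}{2}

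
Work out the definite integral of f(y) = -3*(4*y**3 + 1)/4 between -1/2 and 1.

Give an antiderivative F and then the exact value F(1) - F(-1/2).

Antiderivative: F(y) = -3*y**4/4 - 3*y/4; value = -117/64

Recover f(y) by differentiating a candidate F(y); any mismatch rules it out.
F(y) = -3*y**4/4 - 3*y/4 is an antiderivative of f.
Check: d/dy[-3*y**4/4 - 3*y/4] = -3*y**3 - 3/4, which equals f(y).
F(1) = -3/2; F(-1/2) = 21/64.
Integral = F(1) - F(-1/2) = -117/64.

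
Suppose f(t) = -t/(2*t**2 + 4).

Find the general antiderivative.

f matches the chain-rule pattern g'(h)*h' with inner function h(t) = t**2/2 + 1; substituting u = h(t) collapses the integral.
Check: d/dt[-log(t**2/2 + 1)/4] = -t/(2*t**2 + 4) = f(t).

F(t) = -log(t**2/2 + 1)/4 + C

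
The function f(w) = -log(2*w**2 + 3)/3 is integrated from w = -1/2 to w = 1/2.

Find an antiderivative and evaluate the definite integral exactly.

Any candidate F(w) must reproduce f(w) exactly when differentiated.
F(w) = -w*log(2*w**2 + 3)/3 + 2*w/3 - sqrt(6)*atan(sqrt(6)*w/3)/3 is an antiderivative of f.
Check: d/dw[-w*log(2*w**2 + 3)/3 + 2*w/3 - sqrt(6)*atan(sqrt(6)*w/3)/3] = -log(2*w**2 + 3)/3 = f(w).
F(1/2) = -sqrt(6)*atan(sqrt(6)/6)/3 - log(7/2)/6 + 1/3; F(-1/2) = -1/3 + log(7/2)/6 + sqrt(6)*atan(sqrt(6)/6)/3.
Integral = F(1/2) - F(-1/2) = -2*sqrt(6)*atan(sqrt(6)/6)/3 - log(7/2)/3 + 2/3.

Antiderivative: F(w) = -w*log(2*w**2 + 3)/3 + 2*w/3 - sqrt(6)*atan(sqrt(6)*w/3)/3; value = -2*sqrt(6)*atan(sqrt(6)/6)/3 - log(7/2)/3 + 2/3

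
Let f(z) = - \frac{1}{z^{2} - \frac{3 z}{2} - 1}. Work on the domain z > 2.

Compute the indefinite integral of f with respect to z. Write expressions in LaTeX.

Factor the denominator (\left(z - 2\right) \left(2 z + 1\right)) and decompose: f = \frac{4}{5 \left(2 z + 1\right)} - \frac{2}{5 \left(z - 2\right)}; each piece integrates to a log, atan, or power term.
Check: d/dz[- \frac{2 \log{\left(z - 2 \right)}}{5} + \frac{2 \log{\left(z + \frac{1}{2} \right)}}{5}] = - \frac{2}{2 z^{2} - 3 z - 2}, which equals f(z).

F(z) = - \frac{2 \log{\left(z - 2 \right)}}{5} + \frac{2 \log{\left(z + \frac{1}{2} \right)}}{5} + C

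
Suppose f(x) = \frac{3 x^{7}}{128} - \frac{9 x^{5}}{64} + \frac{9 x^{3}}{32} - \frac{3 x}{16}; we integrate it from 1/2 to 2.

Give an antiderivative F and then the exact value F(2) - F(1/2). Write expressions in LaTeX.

Antiderivative: F(x) = \frac{3 \left(x^{2} - 2\right)^{4}}{1024}; value = \frac{5085}{262144}

f matches the chain-rule pattern g'(h)*h' with inner function h(x) = \frac{x^{2}}{4} - \frac{1}{2}; substituting u = h(x) collapses the integral.
F(x) = \frac{3 \left(x^{2} - 2\right)^{4}}{1024} is an antiderivative of f.
Check: d/dx[\frac{3 \left(x^{2} - 2\right)^{4}}{1024}] = \frac{3 x^{7}}{128} - \frac{9 x^{5}}{64} + \frac{9 x^{3}}{32} - \frac{3 x}{16} = f(x).
F(2) = \frac{3}{64}; F(1/2) = \frac{7203}{262144}.
Integral = F(2) - F(1/2) = \frac{5085}{262144}.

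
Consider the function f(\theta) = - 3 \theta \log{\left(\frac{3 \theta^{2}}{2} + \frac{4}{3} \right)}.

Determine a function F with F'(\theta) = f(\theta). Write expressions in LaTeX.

Check any antiderivative F(\theta) by computing F'(\theta) and comparing it with f(\theta).
Check: d/d\theta[\frac{- 9 \theta^{2} \log{\left(\frac{3 \theta^{2}}{2} + \frac{4}{3} \right)} + 9 \theta^{2} - 8 \log{\left(9 \theta^{2} + 8 \right)}}{6}] = - 3 \theta \log{\left(9 \theta^{2} + 8 \right)} + 3 \theta \log{\left(6 \right)}, which equals f(\theta).

An antiderivative is F(\theta) = \frac{- 9 \theta^{2} \log{\left(\frac{3 \theta^{2}}{2} + \frac{4}{3} \right)} + 9 \theta^{2} - 8 \log{\left(9 \theta^{2} + 8 \right)}}{6}.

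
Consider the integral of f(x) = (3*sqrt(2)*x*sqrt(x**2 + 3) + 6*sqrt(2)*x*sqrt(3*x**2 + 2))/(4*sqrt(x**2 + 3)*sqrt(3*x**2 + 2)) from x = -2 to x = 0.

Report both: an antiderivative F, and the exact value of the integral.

Differentiate the proposed F(x) back; it has to land on f(x) exactly.
F(x) = sqrt(2)*(6*sqrt(x**2 + 3) + sqrt(3*x**2 + 2))/4 is an antiderivative of f.
Check: d/dx[sqrt(2)*(6*sqrt(x**2 + 3) + sqrt(3*x**2 + 2))/4] = (3*sqrt(2)*x*sqrt(x**2 + 3) + 6*sqrt(2)*x*sqrt(3*x**2 + 2))/(4*sqrt(x**2 + 3)*sqrt(3*x**2 + 2)) = f(x).
F(0) = 1/2 + 3*sqrt(6)/2; F(-2) = sqrt(7)/2 + 3*sqrt(14)/2.
Integral = F(0) - F(-2) = -3*sqrt(14)/2 - sqrt(7)/2 + 1/2 + 3*sqrt(6)/2.

Antiderivative: F(x) = sqrt(2)*(6*sqrt(x**2 + 3) + sqrt(3*x**2 + 2))/4; value = -3*sqrt(14)/2 - sqrt(7)/2 + 1/2 + 3*sqrt(6)/2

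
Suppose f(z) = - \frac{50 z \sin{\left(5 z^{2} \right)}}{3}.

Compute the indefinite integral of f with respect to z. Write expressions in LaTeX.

F(z) = \frac{5 \cos{\left(5 z^{2} \right)}}{3} + C

f matches the chain-rule pattern g'(h)*h' with inner function h(z) = 5 z^{2}; substituting u = h(z) collapses the integral.
Check: d/dz[\frac{5 \cos{\left(5 z^{2} \right)}}{3}] = - \frac{50 z \sin{\left(5 z^{2} \right)}}{3} = f(z).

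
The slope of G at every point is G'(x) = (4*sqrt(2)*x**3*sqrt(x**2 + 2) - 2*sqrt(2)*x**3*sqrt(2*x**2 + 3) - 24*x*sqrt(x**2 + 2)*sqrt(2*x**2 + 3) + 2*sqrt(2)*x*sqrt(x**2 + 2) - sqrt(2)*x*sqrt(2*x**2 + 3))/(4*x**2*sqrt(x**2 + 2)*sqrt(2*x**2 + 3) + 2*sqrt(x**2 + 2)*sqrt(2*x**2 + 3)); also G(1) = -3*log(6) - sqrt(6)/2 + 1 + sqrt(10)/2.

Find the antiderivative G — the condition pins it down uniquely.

G(x) = -(sqrt(2)*sqrt(x**2 + 2) - sqrt(2)*sqrt(2*x**2 + 3) + 6*log(4*x**2 + 2) - 2)/2

The proposed G(x) is checked by its d/dx: the result must match the given G'(x).
A general antiderivative is -sqrt(x**2/2 + 1) + sqrt(x**2 + 3/2) - 3*log(4*x**2 + 2) + C.
The condition gives C = -3*log(6) - sqrt(6)/2 + 1 + sqrt(10)/2 - (-3*log(6) - sqrt(6)/2 + sqrt(10)/2) = 1.
So G(x) = -(sqrt(2)*sqrt(x**2 + 2) - sqrt(2)*sqrt(2*x**2 + 3) + 6*log(4*x**2 + 2) - 2)/2.
Check: d/dx[-(sqrt(2)*sqrt(x**2 + 2) - sqrt(2)*sqrt(2*x**2 + 3) + 6*log(4*x**2 + 2) - 2)/2] = (4*sqrt(2)*x**3*sqrt(x**2 + 2) - 2*sqrt(2)*x**3*sqrt(2*x**2 + 3) - 24*x*sqrt(x**2 + 2)*sqrt(2*x**2 + 3) + 2*sqrt(2)*x*sqrt(x**2 + 2) - sqrt(2)*x*sqrt(2*x**2 + 3))/(4*x**2*sqrt(x**2 + 2)*sqrt(2*x**2 + 3) + 2*sqrt(x**2 + 2)*sqrt(2*x**2 + 3)) = G'(x).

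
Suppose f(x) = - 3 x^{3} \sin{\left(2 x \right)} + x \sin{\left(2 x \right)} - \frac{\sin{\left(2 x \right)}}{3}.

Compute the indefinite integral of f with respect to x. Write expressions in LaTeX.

F(x) = \frac{3 x^{3} \cos{\left(2 x \right)}}{2} - \frac{9 x^{2} \sin{\left(2 x \right)}}{4} - \frac{11 x \cos{\left(2 x \right)}}{4} + \frac{11 \sin{\left(2 x \right)}}{8} + \frac{\cos{\left(2 x \right)}}{6} + C

The integrand splits into summands that can be handled one at a time.
Check: d/dx[\frac{3 x^{3} \cos{\left(2 x \right)}}{2} - \frac{9 x^{2} \sin{\left(2 x \right)}}{4} - \frac{11 x \cos{\left(2 x \right)}}{4} + \frac{11 \sin{\left(2 x \right)}}{8} + \frac{\cos{\left(2 x \right)}}{6}] = - 3 x^{3} \sin{\left(2 x \right)} + x \sin{\left(2 x \right)} - \frac{\sin{\left(2 x \right)}}{3} = f(x).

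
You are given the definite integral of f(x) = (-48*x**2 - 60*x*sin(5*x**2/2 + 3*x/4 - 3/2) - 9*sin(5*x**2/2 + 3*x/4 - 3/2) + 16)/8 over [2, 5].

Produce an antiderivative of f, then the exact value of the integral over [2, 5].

Antiderivative: F(x) = -2*x**3 + 2*x + 3*cos(5*x**2/2 + 3*x/4 - 3/2)/2; value = -228 + 3*cos(259/4)/2 - 3*cos(10)/2

For F(x) to be correct the identity F'(x) - f(x) = 0 must hold.
F(x) = -2*x**3 + 2*x + 3*cos(5*x**2/2 + 3*x/4 - 3/2)/2 is an antiderivative of f.
Check: d/dx[-2*x**3 + 2*x + 3*cos(5*x**2/2 + 3*x/4 - 3/2)/2] = -6*x**2 - 15*x*sin(5*x**2/2 + 3*x/4 - 3/2)/2 - 9*sin(5*x**2/2 + 3*x/4 - 3/2)/8 + 2, which equals f(x).
F(5) = -240 + 3*cos(259/4)/2; F(2) = -12 + 3*cos(10)/2.
Integral = F(5) - F(2) = -228 + 3*cos(259/4)/2 - 3*cos(10)/2.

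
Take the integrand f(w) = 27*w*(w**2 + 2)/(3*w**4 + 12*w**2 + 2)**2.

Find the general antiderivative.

The substitution u = w**4 + 4*w**2 + 2/3 works: f is exactly (dF/du)*(du/dw) for that inner function.
Check: d/dw[-3/(4*w**4 + 16*w**2 + 8/3)] = (27*w**3 + 54*w)/(9*w**8 + 72*w**6 + 156*w**4 + 48*w**2 + 4), which equals f(w).

F(w) = -3/(4*w**4 + 16*w**2 + 8/3) + C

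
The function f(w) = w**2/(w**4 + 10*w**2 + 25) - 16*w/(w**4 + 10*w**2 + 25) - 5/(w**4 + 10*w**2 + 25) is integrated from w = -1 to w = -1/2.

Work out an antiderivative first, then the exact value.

Antiderivative: F(w) = (4 - w/2)/(w**2/2 + 5/2); value = 5/42

Recognize the product-rule pattern: f = u'v + uv' with u = 1/(w**2/2 + 5/2), v = 4 - w/2, so integration by parts undoes it.
F(w) = (4 - w/2)/(w**2/2 + 5/2) is an antiderivative of f.
Check: d/dw[(4 - w/2)/(w**2/2 + 5/2)] = (w**2 - 16*w - 5)/(w**4 + 10*w**2 + 25), which equals f(w).
F(-1/2) = 34/21; F(-1) = 3/2.
Integral = F(-1/2) - F(-1) = 5/42.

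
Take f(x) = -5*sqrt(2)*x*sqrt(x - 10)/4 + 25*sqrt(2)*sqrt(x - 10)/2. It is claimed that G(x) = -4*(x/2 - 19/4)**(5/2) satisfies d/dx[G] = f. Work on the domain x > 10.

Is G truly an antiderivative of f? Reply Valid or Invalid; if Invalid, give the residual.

Invalid: d/dx[G] - f = 5*sqrt(2)*x*sqrt(x - 10)/4 - 5*x*sqrt(2*x - 19)/4 - 25*sqrt(2)*sqrt(x - 10)/2 + 95*sqrt(2*x - 19)/8, which is not 0.

d/dx[G] = -5*x*sqrt(2*x - 19)/4 + 95*sqrt(2*x - 19)/8
d/dx[G] - f(x) = 5*sqrt(2)*x*sqrt(x - 10)/4 - 5*x*sqrt(2*x - 19)/4 - 25*sqrt(2)*sqrt(x - 10)/2 + 95*sqrt(2*x - 19)/8 != 0.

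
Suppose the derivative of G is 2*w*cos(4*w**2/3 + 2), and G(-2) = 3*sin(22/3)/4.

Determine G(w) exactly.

G(w) = 3*sin(4*w**2/3 + 2)/4

The substitution u = 4*w**2/3 + 2 works: G'(w) is exactly (dG/du)*(du/dw) for that inner function.
A general antiderivative is 3*sin(4*w**2/3 + 2)/4 + C.
The condition gives C = 3*sin(22/3)/4 - (3*sin(22/3)/4) = 0.
So G(w) = 3*sin(4*w**2/3 + 2)/4.
Check: d/dw[3*sin(4*w**2/3 + 2)/4] = 2*w*cos(4*w**2/3 + 2) = G'(w).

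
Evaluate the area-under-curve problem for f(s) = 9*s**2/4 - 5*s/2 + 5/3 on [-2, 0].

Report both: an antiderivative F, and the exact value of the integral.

Integrate term by term and add the pieces.
F(s) = (9*s**3 - 15*s**2 + 20*s + 12)/12 is an antiderivative of f.
Check: d/ds[(9*s**3 - 15*s**2 + 20*s + 12)/12] = 9*s**2/4 - 5*s/2 + 5/3 = f(s).
F(0) = 1; F(-2) = -40/3.
Integral = F(0) - F(-2) = 43/3.

Antiderivative: F(s) = (9*s**3 - 15*s**2 + 20*s + 12)/12; value = 43/3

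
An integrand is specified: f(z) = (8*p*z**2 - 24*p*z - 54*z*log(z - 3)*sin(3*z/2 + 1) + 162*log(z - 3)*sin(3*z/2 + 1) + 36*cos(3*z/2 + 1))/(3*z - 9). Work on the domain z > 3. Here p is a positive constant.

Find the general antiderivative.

F(z) = 4*p*z**2/3 + 12*log(z - 3)*cos(3*z/2 + 1) + C

Since d/dz undoes antidifferentiation here, F'(z) = f(z) is required of F(z).
Check: d/dz[4*p*z**2/3 + 12*log(z - 3)*cos(3*z/2 + 1)] = (8*p*z**2 - 24*p*z - 54*z*log(z - 3)*sin(3*z/2 + 1) + 162*log(z - 3)*sin(3*z/2 + 1) + 36*cos(3*z/2 + 1))/(3*z - 9) = f(z).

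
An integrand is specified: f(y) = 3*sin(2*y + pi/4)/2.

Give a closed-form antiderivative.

An antiderivative is F(y) = -3*cos(2*y + pi/4)/4.

For F(y) to be correct the identity F'(y) - f(y) = 0 must hold.
Check: d/dy[-3*cos(2*y + pi/4)/4] = 3*sin(2*y + pi/4)/2 = f(y).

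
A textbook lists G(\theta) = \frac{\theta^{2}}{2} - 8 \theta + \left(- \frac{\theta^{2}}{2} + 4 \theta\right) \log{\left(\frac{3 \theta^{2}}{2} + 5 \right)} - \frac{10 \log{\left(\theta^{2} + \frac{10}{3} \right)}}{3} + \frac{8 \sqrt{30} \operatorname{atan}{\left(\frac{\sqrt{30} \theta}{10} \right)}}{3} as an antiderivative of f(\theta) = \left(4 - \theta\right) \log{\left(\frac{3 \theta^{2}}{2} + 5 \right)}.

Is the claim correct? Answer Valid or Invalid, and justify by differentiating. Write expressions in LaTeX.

d/d\theta[G] = \frac{- 3 \theta^{3} \log{\left(\frac{3 \theta^{2}}{2} + 5 \right)} + 12 \theta^{2} \log{\left(\frac{3 \theta^{2}}{2} + 5 \right)} - 10 \theta \log{\left(\frac{3 \theta^{2}}{2} + 5 \right)} - 10 \theta + 40 \log{\left(\frac{3 \theta^{2}}{2} + 5 \right)}}{3 \theta^{2} + 10}
d/d\theta[G] - f(\theta) = - \frac{10 \theta}{3 \theta^{2} + 10} != 0.

Invalid: d/d\theta[G] - f = - \frac{10 \theta}{3 \theta^{2} + 10}, which is not 0.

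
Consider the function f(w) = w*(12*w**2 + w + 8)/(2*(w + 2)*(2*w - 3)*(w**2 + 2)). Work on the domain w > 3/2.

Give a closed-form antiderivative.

Factor the denominator (2*(w + 2)*(2*w - 3)*(w**2 + 2)) and decompose: f = (27*w - 2)/(34*(w**2 + 2)) + 219/(119*(2*w - 3)) + 9/(7*(w + 2)); each piece integrates to a log, atan, or power term.
Check: d/dw[219*log(w - 3/2)/238 + 9*log(w + 2)/7 + 27*log(w**2 + 2)/68 - sqrt(2)*atan(sqrt(2)*w/2)/34] = (12*w**3 + w**2 + 8*w)/(4*w**4 + 2*w**3 - 4*w**2 + 4*w - 24), which equals f(w).

An antiderivative is F(w) = 219*log(w - 3/2)/238 + 9*log(w + 2)/7 + 27*log(w**2 + 2)/68 - sqrt(2)*atan(sqrt(2)*w/2)/34.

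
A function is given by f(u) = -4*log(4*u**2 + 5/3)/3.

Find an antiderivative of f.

An antiderivative is F(u) = -4*u*log(4*u**2 + 5/3)/3 + 8*u/3 - 4*sqrt(15)*atan(2*sqrt(15)*u/5)/9.

Since d/du undoes antidifferentiation here, F'(u) = f(u) is required of F(u).
Check: d/du[-4*u*log(4*u**2 + 5/3)/3 + 8*u/3 - 4*sqrt(15)*atan(2*sqrt(15)*u/5)/9] = -4*log(4*u**2 + 5/3)/3 = f(u).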